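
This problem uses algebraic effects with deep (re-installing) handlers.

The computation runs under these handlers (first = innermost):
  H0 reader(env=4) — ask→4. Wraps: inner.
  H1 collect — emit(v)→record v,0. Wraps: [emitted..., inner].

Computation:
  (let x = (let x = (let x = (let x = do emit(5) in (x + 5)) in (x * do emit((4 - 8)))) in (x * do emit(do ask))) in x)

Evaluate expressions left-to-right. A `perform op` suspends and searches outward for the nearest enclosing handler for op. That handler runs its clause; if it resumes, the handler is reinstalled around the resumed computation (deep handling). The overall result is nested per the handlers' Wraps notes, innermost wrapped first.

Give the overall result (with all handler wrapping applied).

Answer: [5, -4, 4, 0]

Working:
emit(5) @ H1 ⇒ out+=5
emit(-4) @ H1 ⇒ out+=-4
ask @ H0 ⇒ 4
emit(4) @ H1 ⇒ out+=4
H0 returns 0
H1 returns [5, -4, 4, 0]
= [5, -4, 4, 0]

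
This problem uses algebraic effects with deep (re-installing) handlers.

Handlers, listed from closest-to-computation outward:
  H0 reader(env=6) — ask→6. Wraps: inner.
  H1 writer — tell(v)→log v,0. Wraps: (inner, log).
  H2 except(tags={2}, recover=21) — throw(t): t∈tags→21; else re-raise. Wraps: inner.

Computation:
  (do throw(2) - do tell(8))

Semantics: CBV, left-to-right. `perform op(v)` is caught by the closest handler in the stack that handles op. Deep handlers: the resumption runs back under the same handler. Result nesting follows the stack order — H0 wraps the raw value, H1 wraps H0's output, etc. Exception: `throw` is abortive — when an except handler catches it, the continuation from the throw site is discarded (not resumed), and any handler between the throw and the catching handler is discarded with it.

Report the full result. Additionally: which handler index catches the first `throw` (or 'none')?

Working:
throw(2) @ H2 caught ⇒ 21
= 21

Answer: 21 ; first throw caught by: H2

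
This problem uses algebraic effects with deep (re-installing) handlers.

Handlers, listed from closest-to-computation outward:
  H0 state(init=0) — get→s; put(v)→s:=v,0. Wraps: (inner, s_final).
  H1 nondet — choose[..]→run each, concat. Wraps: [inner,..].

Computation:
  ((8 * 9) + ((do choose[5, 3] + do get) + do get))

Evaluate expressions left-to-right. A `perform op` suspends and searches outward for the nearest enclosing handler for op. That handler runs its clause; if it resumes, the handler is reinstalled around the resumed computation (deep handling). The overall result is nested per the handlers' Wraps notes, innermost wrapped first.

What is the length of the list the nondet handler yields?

Working:
choose[5, 3] @ H1
  branch[0] choose=5:
    get @ H0 ⇒ 0
    get @ H0 ⇒ 0
    H0 returns (77, 0)
    H1 returns [(77, 0)]
  branch[1] choose=3:
    get @ H0 ⇒ 0
    get @ H0 ⇒ 0
    H0 returns (75, 0)
    H1 returns [(75, 0)]
= [(77, 0), (75, 0)]

Answer: 2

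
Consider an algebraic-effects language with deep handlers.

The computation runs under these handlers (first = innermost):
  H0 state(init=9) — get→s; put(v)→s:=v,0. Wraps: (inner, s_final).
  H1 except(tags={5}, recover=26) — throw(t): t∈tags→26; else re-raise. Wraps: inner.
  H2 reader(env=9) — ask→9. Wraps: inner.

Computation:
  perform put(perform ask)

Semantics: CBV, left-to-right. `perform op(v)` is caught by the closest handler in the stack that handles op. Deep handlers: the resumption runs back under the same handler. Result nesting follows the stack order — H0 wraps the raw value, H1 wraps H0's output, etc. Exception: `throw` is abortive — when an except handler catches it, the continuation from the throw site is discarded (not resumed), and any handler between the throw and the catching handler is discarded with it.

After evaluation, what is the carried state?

Answer: 9

Evaluation trace:
ask @ H2 ⇒ 9
put(9) @ H0 ⇒ s:=9
H0 returns (0, 9)
H1 returns (0, 9)
H2 returns (0, 9)
= (0, 9)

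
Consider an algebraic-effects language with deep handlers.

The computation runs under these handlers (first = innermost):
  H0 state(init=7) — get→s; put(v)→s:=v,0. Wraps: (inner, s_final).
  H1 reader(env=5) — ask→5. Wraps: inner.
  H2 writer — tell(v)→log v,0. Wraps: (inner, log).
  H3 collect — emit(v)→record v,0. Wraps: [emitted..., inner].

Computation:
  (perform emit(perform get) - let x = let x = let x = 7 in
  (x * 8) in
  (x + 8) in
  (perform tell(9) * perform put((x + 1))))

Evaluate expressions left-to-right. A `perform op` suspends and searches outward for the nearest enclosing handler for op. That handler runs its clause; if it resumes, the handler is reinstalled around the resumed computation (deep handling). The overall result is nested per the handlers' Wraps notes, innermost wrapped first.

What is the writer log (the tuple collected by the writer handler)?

Step-by-step:
get @ H0 ⇒ 7
emit(7) @ H3 ⇒ out+=7
tell(9) @ H2 ⇒ log+=9
put(65) @ H0 ⇒ s:=65
H0 returns (0, 65)
H1 returns (0, 65)
H2 returns ((0, 65), (9))
H3 returns [7, ((0, 65), (9))]
= [7, ((0, 65), (9))]

Answer: (9)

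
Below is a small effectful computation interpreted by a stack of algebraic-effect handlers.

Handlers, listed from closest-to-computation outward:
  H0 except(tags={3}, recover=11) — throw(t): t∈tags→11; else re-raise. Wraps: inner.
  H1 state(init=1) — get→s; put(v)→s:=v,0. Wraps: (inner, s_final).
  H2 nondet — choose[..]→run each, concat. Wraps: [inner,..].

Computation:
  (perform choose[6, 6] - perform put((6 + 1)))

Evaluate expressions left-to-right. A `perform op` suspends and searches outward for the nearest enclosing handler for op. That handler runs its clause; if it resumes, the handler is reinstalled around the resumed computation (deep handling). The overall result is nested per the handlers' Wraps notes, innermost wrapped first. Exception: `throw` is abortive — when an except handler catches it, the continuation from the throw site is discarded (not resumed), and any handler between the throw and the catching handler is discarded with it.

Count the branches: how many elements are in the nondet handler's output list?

Working:
choose[6, 6] @ H2
  branch[0] choose=6:
    put(7) @ H1 ⇒ s:=7
    H0 returns 6
    H1 returns (6, 7)
    H2 returns [(6, 7)]
  branch[1] choose=6:
    put(7) @ H1 ⇒ s:=7
    H0 returns 6
    H1 returns (6, 7)
    H2 returns [(6, 7)]
= [(6, 7), (6, 7)]

Answer: 2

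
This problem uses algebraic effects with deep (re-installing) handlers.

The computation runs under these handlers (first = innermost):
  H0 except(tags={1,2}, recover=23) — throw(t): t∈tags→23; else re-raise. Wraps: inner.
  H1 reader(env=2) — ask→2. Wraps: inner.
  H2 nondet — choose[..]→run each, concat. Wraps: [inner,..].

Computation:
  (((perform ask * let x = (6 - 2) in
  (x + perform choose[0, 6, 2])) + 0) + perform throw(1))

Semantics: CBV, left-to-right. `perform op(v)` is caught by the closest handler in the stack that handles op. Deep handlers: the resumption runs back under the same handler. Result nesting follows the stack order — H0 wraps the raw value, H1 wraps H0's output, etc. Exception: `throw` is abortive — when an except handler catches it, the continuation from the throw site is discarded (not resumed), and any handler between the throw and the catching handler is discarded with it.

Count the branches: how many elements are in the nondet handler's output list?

Answer: 3

Step-by-step:
ask @ H1 ⇒ 2
choose[0, 6, 2] @ H2
  branch[0] choose=0:
    throw(1) @ H0 caught ⇒ 23
    H1 returns 23
    H2 returns [23]
  branch[1] choose=6:
    throw(1) @ H0 caught ⇒ 23
    H1 returns 23
    H2 returns [23]
  branch[2] choose=2:
    throw(1) @ H0 caught ⇒ 23
    H1 returns 23
    H2 returns [23]
= [23, 23, 23]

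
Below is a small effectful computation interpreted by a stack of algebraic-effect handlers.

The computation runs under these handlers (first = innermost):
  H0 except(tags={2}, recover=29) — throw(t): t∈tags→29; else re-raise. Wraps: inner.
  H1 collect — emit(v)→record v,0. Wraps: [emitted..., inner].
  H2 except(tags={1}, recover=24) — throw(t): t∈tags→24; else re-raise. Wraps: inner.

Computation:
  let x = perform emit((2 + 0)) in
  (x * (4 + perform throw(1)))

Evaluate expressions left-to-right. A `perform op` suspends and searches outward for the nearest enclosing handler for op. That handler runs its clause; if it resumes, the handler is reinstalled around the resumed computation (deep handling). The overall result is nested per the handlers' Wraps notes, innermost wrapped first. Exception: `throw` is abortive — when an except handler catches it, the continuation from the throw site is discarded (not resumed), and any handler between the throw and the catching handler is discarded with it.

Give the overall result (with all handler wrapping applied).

Step-by-step:
emit(2) @ H1 ⇒ out+=2
throw(1) @ H0 re-raised
throw(1) @ H2 caught ⇒ 24
= 24

Answer: 24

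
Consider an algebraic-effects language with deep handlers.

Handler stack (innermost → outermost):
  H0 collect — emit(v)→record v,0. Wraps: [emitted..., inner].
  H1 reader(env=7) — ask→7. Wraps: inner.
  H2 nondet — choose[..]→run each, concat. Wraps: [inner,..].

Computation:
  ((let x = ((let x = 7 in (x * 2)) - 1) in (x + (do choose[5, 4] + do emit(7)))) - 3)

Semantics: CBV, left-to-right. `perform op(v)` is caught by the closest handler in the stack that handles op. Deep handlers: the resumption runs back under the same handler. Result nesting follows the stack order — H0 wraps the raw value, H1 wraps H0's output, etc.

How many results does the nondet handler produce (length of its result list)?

Answer: 2

Step-by-step:
choose[5, 4] @ H2
  branch[0] choose=5:
    emit(7) @ H0 ⇒ out+=7
    H0 returns [7, 15]
    H1 returns [7, 15]
    H2 returns [[7, 15]]
  branch[1] choose=4:
    emit(7) @ H0 ⇒ out+=7
    H0 returns [7, 14]
    H1 returns [7, 14]
    H2 returns [[7, 14]]
= [[7, 15], [7, 14]]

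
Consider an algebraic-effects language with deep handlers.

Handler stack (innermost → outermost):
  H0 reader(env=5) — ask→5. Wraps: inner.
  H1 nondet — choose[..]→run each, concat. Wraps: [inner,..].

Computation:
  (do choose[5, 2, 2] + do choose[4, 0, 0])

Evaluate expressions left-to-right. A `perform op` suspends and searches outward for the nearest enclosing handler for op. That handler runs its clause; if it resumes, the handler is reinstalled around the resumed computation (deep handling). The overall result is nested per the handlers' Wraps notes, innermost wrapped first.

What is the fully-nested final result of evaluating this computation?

Answer: [9, 5, 5, 6, 2, 2, 6, 2, 2]

Working:
choose[5, 2, 2] @ H1
  branch[0] choose=5:
    choose[4, 0, 0] @ H1
      branch[0] choose=4:
        H0 returns 9
        H1 returns [9]
      branch[1] choose=0:
        H0 returns 5
        H1 returns [5]
      branch[2] choose=0:
        H0 returns 5
        H1 returns [5]
  branch[1] choose=2:
    choose[4, 0, 0] @ H1
      branch[0] choose=4:
        H0 returns 6
        H1 returns [6]
      branch[1] choose=0:
        H0 returns 2
        H1 returns [2]
      branch[2] choose=0:
        H0 returns 2
        H1 returns [2]
  branch[2] choose=2:
    choose[4, 0, 0] @ H1
      branch[0] choose=4:
        H0 returns 6
        H1 returns [6]
      branch[1] choose=0:
        H0 returns 2
        H1 returns [2]
      branch[2] choose=0:
        H0 returns 2
        H1 returns [2]
= [9, 5, 5, 6, 2, 2, 6, 2, 2]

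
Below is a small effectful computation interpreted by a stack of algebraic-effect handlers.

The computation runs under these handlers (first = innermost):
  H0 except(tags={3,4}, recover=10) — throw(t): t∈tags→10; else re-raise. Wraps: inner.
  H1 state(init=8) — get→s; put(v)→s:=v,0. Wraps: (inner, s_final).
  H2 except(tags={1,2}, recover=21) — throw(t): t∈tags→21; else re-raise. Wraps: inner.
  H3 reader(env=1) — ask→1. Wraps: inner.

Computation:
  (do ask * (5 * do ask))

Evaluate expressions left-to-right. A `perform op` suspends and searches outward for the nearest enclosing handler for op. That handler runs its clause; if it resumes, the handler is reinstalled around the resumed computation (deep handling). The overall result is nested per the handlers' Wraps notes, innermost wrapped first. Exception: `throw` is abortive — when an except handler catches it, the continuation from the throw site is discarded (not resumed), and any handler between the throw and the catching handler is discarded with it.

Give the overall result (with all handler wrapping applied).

Answer: (5, 8)

Evaluation trace:
ask @ H3 ⇒ 1
ask @ H3 ⇒ 1
H0 returns 5
H1 returns (5, 8)
H2 returns (5, 8)
H3 returns (5, 8)
= (5, 8)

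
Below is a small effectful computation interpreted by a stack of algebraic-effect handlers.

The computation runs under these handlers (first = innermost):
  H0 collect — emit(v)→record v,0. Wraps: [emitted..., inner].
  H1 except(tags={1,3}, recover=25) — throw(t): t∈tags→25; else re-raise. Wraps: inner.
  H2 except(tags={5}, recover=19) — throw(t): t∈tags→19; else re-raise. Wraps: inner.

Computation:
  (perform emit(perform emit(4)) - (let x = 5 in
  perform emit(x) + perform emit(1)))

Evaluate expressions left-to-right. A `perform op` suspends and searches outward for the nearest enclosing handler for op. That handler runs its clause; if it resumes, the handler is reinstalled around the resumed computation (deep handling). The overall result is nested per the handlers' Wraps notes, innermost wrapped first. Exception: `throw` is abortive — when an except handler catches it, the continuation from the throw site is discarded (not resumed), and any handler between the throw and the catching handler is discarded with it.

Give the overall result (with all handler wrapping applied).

Answer: [4, 0, 5, 1, 0]

Evaluation trace:
emit(4) @ H0 ⇒ out+=4
emit(0) @ H0 ⇒ out+=0
emit(5) @ H0 ⇒ out+=5
emit(1) @ H0 ⇒ out+=1
H0 returns [4, 0, 5, 1, 0]
H1 returns [4, 0, 5, 1, 0]
H2 returns [4, 0, 5, 1, 0]
= [4, 0, 5, 1, 0]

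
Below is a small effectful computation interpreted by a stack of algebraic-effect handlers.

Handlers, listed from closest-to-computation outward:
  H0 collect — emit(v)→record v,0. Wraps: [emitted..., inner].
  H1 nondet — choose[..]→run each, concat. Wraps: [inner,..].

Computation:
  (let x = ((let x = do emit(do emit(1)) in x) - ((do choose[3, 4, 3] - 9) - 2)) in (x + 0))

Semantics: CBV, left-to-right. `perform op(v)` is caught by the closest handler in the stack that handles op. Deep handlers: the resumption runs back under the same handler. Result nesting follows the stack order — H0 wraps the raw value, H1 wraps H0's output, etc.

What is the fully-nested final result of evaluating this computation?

Answer: [[1, 0, 8], [1, 0, 7], [1, 0, 8]]

Step-by-step:
emit(1) @ H0 ⇒ out+=1
emit(0) @ H0 ⇒ out+=0
choose[3, 4, 3] @ H1
  branch[0] choose=3:
    H0 returns [1, 0, 8]
    H1 returns [[1, 0, 8]]
  branch[1] choose=4:
    H0 returns [1, 0, 7]
    H1 returns [[1, 0, 7]]
  branch[2] choose=3:
    H0 returns [1, 0, 8]
    H1 returns [[1, 0, 8]]
= [[1, 0, 8], [1, 0, 7], [1, 0, 8]]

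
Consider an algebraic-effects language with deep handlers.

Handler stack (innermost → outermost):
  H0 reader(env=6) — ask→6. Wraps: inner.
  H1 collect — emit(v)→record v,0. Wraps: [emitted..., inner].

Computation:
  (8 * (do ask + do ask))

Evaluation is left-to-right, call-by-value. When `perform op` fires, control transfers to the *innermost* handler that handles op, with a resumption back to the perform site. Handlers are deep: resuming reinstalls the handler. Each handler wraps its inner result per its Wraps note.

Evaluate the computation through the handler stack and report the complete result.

Answer: [96]

Evaluation trace:
ask @ H0 ⇒ 6
ask @ H0 ⇒ 6
H0 returns 96
H1 returns [96]
= [96]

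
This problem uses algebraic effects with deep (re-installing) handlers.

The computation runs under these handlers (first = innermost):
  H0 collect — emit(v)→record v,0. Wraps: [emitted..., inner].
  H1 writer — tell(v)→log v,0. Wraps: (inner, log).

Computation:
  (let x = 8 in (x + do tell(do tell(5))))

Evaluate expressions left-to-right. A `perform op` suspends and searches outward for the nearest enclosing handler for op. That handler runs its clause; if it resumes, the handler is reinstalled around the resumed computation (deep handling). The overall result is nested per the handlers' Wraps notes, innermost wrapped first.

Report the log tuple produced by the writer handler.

Answer: (5, 0)

Step-by-step:
tell(5) @ H1 ⇒ log+=5
tell(0) @ H1 ⇒ log+=0
H0 returns [8]
H1 returns ([8], (5, 0))
= ([8], (5, 0))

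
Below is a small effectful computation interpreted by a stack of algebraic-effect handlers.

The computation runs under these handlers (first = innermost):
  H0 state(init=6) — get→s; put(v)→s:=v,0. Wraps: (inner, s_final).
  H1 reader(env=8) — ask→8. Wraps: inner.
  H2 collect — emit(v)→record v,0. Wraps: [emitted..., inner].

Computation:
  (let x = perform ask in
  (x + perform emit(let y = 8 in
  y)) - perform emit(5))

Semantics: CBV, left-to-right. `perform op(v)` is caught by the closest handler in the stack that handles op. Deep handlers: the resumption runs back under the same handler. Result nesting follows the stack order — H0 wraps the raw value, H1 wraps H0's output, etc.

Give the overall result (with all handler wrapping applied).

Working:
ask @ H1 ⇒ 8
emit(8) @ H2 ⇒ out+=8
emit(5) @ H2 ⇒ out+=5
H0 returns (8, 6)
H1 returns (8, 6)
H2 returns [8, 5, (8, 6)]
= [8, 5, (8, 6)]

Answer: [8, 5, (8, 6)]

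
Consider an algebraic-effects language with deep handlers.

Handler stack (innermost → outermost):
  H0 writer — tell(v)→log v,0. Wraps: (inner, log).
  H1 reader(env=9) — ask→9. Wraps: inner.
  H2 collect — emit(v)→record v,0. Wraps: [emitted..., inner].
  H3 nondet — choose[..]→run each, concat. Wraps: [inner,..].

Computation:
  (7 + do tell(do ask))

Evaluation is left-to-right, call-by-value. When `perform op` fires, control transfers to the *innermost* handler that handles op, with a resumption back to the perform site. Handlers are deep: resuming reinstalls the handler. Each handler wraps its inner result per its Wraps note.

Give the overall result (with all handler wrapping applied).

Step-by-step:
ask @ H1 ⇒ 9
tell(9) @ H0 ⇒ log+=9
H0 returns (7, (9))
H1 returns (7, (9))
H2 returns [(7, (9))]
H3 returns [[(7, (9))]]
= [[(7, (9))]]

Answer: [[(7, (9))]]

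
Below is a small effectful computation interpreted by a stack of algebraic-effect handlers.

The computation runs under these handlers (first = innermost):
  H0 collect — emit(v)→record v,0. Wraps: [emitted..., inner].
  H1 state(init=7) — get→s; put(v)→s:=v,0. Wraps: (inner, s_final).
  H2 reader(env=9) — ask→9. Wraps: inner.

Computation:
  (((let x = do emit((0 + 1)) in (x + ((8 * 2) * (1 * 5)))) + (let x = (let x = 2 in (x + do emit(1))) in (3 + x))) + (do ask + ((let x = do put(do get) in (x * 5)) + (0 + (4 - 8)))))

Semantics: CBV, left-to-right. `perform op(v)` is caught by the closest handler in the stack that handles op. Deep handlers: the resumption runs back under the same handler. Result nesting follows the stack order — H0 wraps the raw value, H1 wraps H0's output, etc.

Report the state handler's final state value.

Step-by-step:
emit(1) @ H0 ⇒ out+=1
emit(1) @ H0 ⇒ out+=1
ask @ H2 ⇒ 9
get @ H1 ⇒ 7
put(7) @ H1 ⇒ s:=7
H0 returns [1, 1, 90]
H1 returns ([1, 1, 90], 7)
H2 returns ([1, 1, 90], 7)
= ([1, 1, 90], 7)

Answer: 7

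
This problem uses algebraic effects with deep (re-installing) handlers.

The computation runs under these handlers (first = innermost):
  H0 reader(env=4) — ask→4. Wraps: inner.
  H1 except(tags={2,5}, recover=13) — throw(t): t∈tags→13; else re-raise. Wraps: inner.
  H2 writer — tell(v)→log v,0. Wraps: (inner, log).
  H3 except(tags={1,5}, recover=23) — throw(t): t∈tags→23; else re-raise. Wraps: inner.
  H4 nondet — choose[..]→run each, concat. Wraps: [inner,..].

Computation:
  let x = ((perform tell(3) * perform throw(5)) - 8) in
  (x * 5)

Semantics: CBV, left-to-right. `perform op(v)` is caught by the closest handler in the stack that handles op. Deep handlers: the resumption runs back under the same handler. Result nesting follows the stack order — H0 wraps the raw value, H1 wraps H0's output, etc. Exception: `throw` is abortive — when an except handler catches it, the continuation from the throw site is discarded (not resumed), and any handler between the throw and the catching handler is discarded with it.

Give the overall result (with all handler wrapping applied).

Evaluation trace:
tell(3) @ H2 ⇒ log+=3
throw(5) @ H1 caught ⇒ 13
H2 returns (13, (3))
H3 returns (13, (3))
H4 returns [(13, (3))]
= [(13, (3))]

Answer: [(13, (3))]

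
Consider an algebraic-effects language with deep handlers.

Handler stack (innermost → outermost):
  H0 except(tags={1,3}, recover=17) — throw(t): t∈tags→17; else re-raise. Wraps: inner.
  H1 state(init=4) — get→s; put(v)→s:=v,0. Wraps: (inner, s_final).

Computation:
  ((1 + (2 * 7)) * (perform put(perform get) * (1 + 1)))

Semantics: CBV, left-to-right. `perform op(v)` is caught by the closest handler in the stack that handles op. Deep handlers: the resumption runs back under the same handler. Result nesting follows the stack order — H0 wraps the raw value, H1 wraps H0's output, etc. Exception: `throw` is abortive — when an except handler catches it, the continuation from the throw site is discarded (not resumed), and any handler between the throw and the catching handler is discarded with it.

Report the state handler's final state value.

Answer: 4

Step-by-step:
get @ H1 ⇒ 4
put(4) @ H1 ⇒ s:=4
H0 returns 0
H1 returns (0, 4)
= (0, 4)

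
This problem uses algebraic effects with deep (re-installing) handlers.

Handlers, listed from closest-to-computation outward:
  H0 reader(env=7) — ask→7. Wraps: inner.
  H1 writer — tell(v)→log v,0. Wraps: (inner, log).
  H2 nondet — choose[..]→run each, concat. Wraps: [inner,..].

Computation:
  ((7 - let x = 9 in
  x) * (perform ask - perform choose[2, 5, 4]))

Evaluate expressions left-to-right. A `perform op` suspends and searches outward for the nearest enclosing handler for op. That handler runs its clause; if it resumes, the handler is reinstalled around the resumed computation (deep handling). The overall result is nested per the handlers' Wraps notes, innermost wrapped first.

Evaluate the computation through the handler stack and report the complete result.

Answer: [(-10, ()), (-4, ()), (-6, ())]

Working:
ask @ H0 ⇒ 7
choose[2, 5, 4] @ H2
  branch[0] choose=2:
    H0 returns -10
    H1 returns (-10, ())
    H2 returns [(-10, ())]
  branch[1] choose=5:
    H0 returns -4
    H1 returns (-4, ())
    H2 returns [(-4, ())]
  branch[2] choose=4:
    H0 returns -6
    H1 returns (-6, ())
    H2 returns [(-6, ())]
= [(-10, ()), (-4, ()), (-6, ())]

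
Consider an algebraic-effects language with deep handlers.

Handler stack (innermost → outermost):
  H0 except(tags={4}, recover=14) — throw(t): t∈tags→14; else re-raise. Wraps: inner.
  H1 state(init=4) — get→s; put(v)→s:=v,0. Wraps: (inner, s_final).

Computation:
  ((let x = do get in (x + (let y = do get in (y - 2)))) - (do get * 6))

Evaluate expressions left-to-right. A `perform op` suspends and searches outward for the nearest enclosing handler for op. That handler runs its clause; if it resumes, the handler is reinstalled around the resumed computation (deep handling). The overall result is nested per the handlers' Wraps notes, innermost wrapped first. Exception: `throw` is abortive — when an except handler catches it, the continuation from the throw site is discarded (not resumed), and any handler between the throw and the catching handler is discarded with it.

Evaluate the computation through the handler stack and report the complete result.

Answer: (-18, 4)

Step-by-step:
get @ H1 ⇒ 4
get @ H1 ⇒ 4
get @ H1 ⇒ 4
H0 returns -18
H1 returns (-18, 4)
= (-18, 4)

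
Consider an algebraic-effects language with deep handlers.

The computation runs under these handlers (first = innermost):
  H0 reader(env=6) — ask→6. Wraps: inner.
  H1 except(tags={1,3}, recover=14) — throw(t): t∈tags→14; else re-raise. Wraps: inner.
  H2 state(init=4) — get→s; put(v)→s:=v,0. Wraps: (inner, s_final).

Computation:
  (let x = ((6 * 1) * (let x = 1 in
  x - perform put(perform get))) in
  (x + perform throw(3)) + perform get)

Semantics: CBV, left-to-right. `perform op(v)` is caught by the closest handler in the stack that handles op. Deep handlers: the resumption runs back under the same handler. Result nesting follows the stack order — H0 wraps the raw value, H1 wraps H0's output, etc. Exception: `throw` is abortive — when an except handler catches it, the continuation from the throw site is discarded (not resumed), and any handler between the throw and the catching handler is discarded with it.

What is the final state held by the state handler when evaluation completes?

Answer: 4

Working:
get @ H2 ⇒ 4
put(4) @ H2 ⇒ s:=4
throw(3) @ H1 caught ⇒ 14
H2 returns (14, 4)
= (14, 4)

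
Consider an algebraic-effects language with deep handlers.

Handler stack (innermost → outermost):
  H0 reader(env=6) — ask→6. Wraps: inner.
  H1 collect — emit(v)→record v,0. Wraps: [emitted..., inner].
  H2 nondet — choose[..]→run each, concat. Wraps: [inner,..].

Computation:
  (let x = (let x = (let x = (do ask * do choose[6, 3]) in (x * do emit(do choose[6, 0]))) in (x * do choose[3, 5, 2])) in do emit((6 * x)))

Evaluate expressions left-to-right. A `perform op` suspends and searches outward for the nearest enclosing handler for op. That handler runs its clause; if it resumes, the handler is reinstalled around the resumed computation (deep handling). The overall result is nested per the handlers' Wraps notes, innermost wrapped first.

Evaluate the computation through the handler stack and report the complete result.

Step-by-step:
ask @ H0 ⇒ 6
choose[6, 3] @ H2
  branch[0] choose=6:
    choose[6, 0] @ H2
      branch[0] choose=6:
        emit(6) @ H1 ⇒ out+=6
        choose[3, 5, 2] @ H2
          branch[0] choose=3:
            emit(0) @ H1 ⇒ out+=0
            H0 returns 0
            H1 returns [6, 0, 0]
            H2 returns [[6, 0, 0]]
          branch[1] choose=5:
            emit(0) @ H1 ⇒ out+=0
            H0 returns 0
            H1 returns [6, 0, 0]
            H2 returns [[6, 0, 0]]
          branch[2] choose=2:
            emit(0) @ H1 ⇒ out+=0
            H0 returns 0
            H1 returns [6, 0, 0]
            H2 returns [[6, 0, 0]]
      branch[1] choose=0:
        emit(0) @ H1 ⇒ out+=0
        choose[3, 5, 2] @ H2
          branch[0] choose=3:
            emit(0) @ H1 ⇒ out+=0
            H0 returns 0
            H1 returns [0, 0, 0]
            H2 returns [[0, 0, 0]]
          branch[1] choose=5:
            emit(0) @ H1 ⇒ out+=0
            H0 returns 0
            H1 returns [0, 0, 0]
            H2 returns [[0, 0, 0]]
          branch[2] choose=2:
            emit(0) @ H1 ⇒ out+=0
            H0 returns 0
            H1 returns [0, 0, 0]
            H2 returns [[0, 0, 0]]
  branch[1] choose=3:
    choose[6, 0] @ H2
      branch[0] choose=6:
        emit(6) @ H1 ⇒ out+=6
        choose[3, 5, 2] @ H2
          branch[0] choose=3:
            emit(0) @ H1 ⇒ out+=0
            H0 returns 0
            H1 returns [6, 0, 0]
            H2 returns [[6, 0, 0]]
          branch[1] choose=5:
            emit(0) @ H1 ⇒ out+=0
            H0 returns 0
            H1 returns [6, 0, 0]
            H2 returns [[6, 0, 0]]
          branch[2] choose=2:
            emit(0) @ H1 ⇒ out+=0
            H0 returns 0
            H1 returns [6, 0, 0]
            H2 returns [[6, 0, 0]]
      branch[1] choose=0:
        emit(0) @ H1 ⇒ out+=0
        choose[3, 5, 2] @ H2
          branch[0] choose=3:
            emit(0) @ H1 ⇒ out+=0
            H0 returns 0
            H1 returns [0, 0, 0]
            H2 returns [[0, 0, 0]]
          branch[1] choose=5:
            emit(0) @ H1 ⇒ out+=0
            H0 returns 0
            H1 returns [0, 0, 0]
            H2 returns [[0, 0, 0]]
          branch[2] choose=2:
            emit(0) @ H1 ⇒ out+=0
            H0 returns 0
            H1 returns [0, 0, 0]
            H2 returns [[0, 0, 0]]
= [[6, 0, 0], [6, 0, 0], [6, 0, 0], [0, 0, 0], [0, 0, 0], [0, 0, 0], [6, 0, 0], [6, 0, 0], [6, 0, 0], [0, 0, 0], [0, 0, 0], [0, 0, 0]]

Answer: [[6, 0, 0], [6, 0, 0], [6, 0, 0], [0, 0, 0], [0, 0, 0], [0, 0, 0], [6, 0, 0], [6, 0, 0], [6, 0, 0], [0, 0, 0], [0, 0, 0], [0, 0, 0]]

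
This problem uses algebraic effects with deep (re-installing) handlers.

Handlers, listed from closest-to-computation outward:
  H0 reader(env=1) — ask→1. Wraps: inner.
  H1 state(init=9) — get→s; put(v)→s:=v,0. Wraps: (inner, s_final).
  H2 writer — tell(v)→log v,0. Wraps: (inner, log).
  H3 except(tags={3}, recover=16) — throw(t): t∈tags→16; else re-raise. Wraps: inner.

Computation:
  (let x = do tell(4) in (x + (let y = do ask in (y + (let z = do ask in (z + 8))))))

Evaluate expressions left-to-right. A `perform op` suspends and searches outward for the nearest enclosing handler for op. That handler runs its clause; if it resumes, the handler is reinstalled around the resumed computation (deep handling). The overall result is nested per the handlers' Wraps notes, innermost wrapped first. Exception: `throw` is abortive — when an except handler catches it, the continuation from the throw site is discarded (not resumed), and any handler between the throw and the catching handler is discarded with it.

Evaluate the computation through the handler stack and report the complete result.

Answer: ((10, 9), (4))

Evaluation trace:
tell(4) @ H2 ⇒ log+=4
ask @ H0 ⇒ 1
ask @ H0 ⇒ 1
H0 returns 10
H1 returns (10, 9)
H2 returns ((10, 9), (4))
H3 returns ((10, 9), (4))
= ((10, 9), (4))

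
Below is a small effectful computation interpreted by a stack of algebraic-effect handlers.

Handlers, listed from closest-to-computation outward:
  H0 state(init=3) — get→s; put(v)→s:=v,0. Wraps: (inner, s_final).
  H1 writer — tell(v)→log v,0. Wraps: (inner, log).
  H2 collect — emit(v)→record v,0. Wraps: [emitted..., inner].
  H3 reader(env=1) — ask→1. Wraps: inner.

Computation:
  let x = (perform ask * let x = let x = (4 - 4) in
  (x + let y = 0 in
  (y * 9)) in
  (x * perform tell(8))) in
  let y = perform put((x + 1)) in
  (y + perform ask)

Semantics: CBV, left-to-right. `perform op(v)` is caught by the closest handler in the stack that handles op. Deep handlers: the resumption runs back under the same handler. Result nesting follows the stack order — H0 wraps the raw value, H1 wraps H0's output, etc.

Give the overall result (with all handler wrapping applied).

Evaluation trace:
ask @ H3 ⇒ 1
tell(8) @ H1 ⇒ log+=8
put(1) @ H0 ⇒ s:=1
ask @ H3 ⇒ 1
H0 returns (1, 1)
H1 returns ((1, 1), (8))
H2 returns [((1, 1), (8))]
H3 returns [((1, 1), (8))]
= [((1, 1), (8))]

Answer: [((1, 1), (8))]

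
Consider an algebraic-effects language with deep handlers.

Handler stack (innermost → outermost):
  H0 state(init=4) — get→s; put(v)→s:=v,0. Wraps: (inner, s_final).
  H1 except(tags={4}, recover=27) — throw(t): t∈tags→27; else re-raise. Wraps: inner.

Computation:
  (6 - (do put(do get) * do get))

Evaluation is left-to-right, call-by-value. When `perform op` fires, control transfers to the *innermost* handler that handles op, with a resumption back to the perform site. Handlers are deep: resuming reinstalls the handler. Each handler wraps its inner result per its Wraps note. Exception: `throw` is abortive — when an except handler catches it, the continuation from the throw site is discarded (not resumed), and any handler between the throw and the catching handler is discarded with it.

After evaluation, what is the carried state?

Evaluation trace:
get @ H0 ⇒ 4
put(4) @ H0 ⇒ s:=4
get @ H0 ⇒ 4
H0 returns (6, 4)
H1 returns (6, 4)
= (6, 4)

Answer: 4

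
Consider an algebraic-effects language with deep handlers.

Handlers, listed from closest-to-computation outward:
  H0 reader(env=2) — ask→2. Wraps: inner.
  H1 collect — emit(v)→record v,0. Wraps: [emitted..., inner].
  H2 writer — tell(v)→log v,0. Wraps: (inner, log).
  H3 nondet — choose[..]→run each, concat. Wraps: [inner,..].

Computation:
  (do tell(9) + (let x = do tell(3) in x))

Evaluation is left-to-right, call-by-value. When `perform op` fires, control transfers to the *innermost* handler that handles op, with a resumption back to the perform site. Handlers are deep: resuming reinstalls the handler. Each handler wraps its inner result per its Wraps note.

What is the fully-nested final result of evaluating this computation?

Answer: [([0], (9, 3))]

Step-by-step:
tell(9) @ H2 ⇒ log+=9
tell(3) @ H2 ⇒ log+=3
H0 returns 0
H1 returns [0]
H2 returns ([0], (9, 3))
H3 returns [([0], (9, 3))]
= [([0], (9, 3))]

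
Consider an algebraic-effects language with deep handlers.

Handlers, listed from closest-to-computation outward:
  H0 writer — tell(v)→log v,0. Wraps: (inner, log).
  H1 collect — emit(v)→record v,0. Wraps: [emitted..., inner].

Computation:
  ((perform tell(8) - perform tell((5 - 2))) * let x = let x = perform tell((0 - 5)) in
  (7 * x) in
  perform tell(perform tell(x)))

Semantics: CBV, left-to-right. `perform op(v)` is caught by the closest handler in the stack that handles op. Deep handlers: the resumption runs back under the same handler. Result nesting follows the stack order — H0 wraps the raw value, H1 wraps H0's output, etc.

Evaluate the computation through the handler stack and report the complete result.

Evaluation trace:
tell(8) @ H0 ⇒ log+=8
tell(3) @ H0 ⇒ log+=3
tell(-5) @ H0 ⇒ log+=-5
tell(0) @ H0 ⇒ log+=0
tell(0) @ H0 ⇒ log+=0
H0 returns (0, (8, 3, -5, 0, 0))
H1 returns [(0, (8, 3, -5, 0, 0))]
= [(0, (8, 3, -5, 0, 0))]

Answer: [(0, (8, 3, -5, 0, 0))]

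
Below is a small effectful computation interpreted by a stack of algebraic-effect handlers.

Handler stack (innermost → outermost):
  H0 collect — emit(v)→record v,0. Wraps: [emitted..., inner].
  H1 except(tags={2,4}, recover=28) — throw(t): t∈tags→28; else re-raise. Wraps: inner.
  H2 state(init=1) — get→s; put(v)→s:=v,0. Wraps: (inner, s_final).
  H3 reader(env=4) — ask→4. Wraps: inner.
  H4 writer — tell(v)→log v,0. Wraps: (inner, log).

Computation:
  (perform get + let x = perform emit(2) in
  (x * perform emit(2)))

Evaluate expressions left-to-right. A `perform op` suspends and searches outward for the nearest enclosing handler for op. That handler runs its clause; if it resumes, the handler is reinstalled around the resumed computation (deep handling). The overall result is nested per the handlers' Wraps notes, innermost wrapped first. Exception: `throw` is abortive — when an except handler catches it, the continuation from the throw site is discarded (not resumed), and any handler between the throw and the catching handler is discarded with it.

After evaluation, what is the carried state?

Evaluation trace:
get @ H2 ⇒ 1
emit(2) @ H0 ⇒ out+=2
emit(2) @ H0 ⇒ out+=2
H0 returns [2, 2, 1]
H1 returns [2, 2, 1]
H2 returns ([2, 2, 1], 1)
H3 returns ([2, 2, 1], 1)
H4 returns (([2, 2, 1], 1), ())
= (([2, 2, 1], 1), ())

Answer: 1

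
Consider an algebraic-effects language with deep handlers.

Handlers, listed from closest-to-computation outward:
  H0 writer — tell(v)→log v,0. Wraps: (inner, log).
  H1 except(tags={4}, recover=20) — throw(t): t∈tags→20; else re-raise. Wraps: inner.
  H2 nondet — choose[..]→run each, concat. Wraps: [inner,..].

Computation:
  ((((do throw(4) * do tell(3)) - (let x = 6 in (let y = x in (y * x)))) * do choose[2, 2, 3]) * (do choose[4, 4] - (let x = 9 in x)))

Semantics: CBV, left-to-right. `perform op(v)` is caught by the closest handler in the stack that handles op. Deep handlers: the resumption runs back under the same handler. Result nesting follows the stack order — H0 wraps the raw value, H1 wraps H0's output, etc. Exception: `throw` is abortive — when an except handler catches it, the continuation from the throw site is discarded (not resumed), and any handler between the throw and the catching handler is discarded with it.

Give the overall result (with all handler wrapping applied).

Answer: [20]

Evaluation trace:
throw(4) @ H1 caught ⇒ 20
H2 returns [20]
= [20]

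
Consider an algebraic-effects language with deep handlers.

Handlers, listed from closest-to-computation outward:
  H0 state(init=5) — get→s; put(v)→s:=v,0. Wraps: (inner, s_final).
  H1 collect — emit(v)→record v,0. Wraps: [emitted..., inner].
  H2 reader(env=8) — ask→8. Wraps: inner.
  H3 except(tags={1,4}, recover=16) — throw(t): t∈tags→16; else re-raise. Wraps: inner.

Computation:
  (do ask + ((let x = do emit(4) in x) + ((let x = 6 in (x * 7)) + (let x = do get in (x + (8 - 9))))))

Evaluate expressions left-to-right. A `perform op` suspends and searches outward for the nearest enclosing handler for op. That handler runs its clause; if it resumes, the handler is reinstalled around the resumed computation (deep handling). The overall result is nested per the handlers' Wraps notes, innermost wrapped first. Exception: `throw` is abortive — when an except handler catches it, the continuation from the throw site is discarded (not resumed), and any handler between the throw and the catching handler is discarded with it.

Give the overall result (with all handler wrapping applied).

Answer: [4, (54, 5)]

Evaluation trace:
ask @ H2 ⇒ 8
emit(4) @ H1 ⇒ out+=4
get @ H0 ⇒ 5
H0 returns (54, 5)
H1 returns [4, (54, 5)]
H2 returns [4, (54, 5)]
H3 returns [4, (54, 5)]
= [4, (54, 5)]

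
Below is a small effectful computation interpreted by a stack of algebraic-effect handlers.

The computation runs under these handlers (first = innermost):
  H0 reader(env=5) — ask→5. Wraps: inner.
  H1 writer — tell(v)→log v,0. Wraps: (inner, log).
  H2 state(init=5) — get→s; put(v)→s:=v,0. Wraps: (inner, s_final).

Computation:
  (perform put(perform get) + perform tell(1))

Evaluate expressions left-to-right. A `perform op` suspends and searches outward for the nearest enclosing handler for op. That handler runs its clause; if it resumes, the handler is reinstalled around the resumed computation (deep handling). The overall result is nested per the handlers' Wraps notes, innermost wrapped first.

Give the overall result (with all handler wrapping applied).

Answer: ((0, (1)), 5)

Evaluation trace:
get @ H2 ⇒ 5
put(5) @ H2 ⇒ s:=5
tell(1) @ H1 ⇒ log+=1
H0 returns 0
H1 returns (0, (1))
H2 returns ((0, (1)), 5)
= ((0, (1)), 5)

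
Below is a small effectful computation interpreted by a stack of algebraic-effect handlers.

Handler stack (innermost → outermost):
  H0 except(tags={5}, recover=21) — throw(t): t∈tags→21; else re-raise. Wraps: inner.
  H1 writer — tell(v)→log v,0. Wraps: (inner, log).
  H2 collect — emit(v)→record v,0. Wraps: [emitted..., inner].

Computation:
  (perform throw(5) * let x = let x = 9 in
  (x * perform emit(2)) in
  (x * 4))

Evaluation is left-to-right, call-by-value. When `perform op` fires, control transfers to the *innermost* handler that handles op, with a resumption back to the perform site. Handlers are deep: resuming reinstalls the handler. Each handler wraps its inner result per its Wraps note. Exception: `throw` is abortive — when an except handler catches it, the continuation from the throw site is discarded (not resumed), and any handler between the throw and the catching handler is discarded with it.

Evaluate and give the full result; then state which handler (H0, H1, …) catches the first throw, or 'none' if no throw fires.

Working:
throw(5) @ H0 caught ⇒ 21
H1 returns (21, ())
H2 returns [(21, ())]
= [(21, ())]

Answer: [(21, ())] ; first throw caught by: H0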